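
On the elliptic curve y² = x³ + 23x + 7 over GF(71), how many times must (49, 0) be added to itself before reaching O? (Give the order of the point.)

2P: (49, 0) + (49, 0): same x and y₁ ≡ -y₂, so the sum is O.
2P = O, so the order is 2.

2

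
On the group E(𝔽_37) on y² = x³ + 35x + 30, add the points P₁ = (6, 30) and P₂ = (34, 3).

(6, 30) + (34, 3). λ = (3 - 30)/(34 - 6) ≡ 10/28 mod 37. 28⁻¹ ≡ 4 (mod 37), so λ ≡ 3.
  x = λ² - 6 - 34 = 9 - 40 ≡ 6; y = λ·(6 - 6) - 30 ≡ 7. → (6, 7)

(6, 7)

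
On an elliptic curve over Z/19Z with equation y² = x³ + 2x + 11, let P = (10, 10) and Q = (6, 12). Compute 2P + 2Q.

(9, 6)

First 2P:
Repeated addition: build up to 2P.
2P: tangent at (10, 10): λ = (3·10² + 2)/(2·10) ≡ 17/1. 1⁻¹ ≡ 1 (mod 19) since 1·1 = 1 ≡ 1, so λ ≡ 17·1 ≡ 17.
  x = λ² - 10 - 10 = 289 - 20 ≡ 3; y = λ·(10 - 3) - 10 ≡ 14. → (3, 14)
2P = (3, 14).
Next 2Q:
Repeated addition: build up to 2Q.
2Q: tangent at (6, 12): λ = (3·6² + 2)/(2·12) ≡ 15/5. 5⁻¹ ≡ 4 (mod 19), so λ ≡ 15·4 ≡ 3.
  x = λ² - 6 - 6 = 9 - 12 ≡ 16; y = λ·(6 - 16) - 12 ≡ 15. → (16, 15)
2Q = (16, 15).
Finally 2P + 2Q:
(3, 14) + (16, 15). λ = (15 - 14)/(16 - 3) ≡ 1/13 mod 19. 13⁻¹ ≡ 3 (mod 19), so λ ≡ 3.
  x = λ² - 3 - 16 = 9 - 19 ≡ 9; y = λ·(3 - 9) - 14 ≡ 6. → (9, 6)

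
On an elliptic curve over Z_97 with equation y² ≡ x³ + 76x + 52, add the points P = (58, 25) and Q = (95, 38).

(74, 69)

(58, 25) + (95, 38). λ = (38 - 25)/(95 - 58) ≡ 13/37 mod 97. 37⁻¹ ≡ 21 (mod 97), so λ ≡ 79.
  x = λ² - 58 - 95 = 6241 - 153 ≡ 74; y = λ·(58 - 74) - 25 ≡ 69. → (74, 69)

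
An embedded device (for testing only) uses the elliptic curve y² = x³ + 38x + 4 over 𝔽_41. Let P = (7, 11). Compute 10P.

Repeated addition: build up to 10P.
2P: tangent at (7, 11): λ = (3·7² + 38)/(2·11) ≡ 21/22. 22⁻¹ ≡ 28 (mod 41) since 22·28 = 616 ≡ 1, so λ ≡ 21·28 ≡ 14.
  x = λ² - 7 - 7 = 196 - 14 ≡ 18; y = λ·(7 - 18) - 11 ≡ 40. → (18, 40)
3P: (18, 40) + (7, 11). λ = (11 - 40)/(7 - 18) ≡ 12/30 mod 41. 30⁻¹ ≡ 26 (mod 41) since 30·26 = 780 ≡ 1, so λ ≡ 25.
  x = λ² - 18 - 7 = 625 - 25 ≡ 26; y = λ·(18 - 26) - 40 ≡ 6. → (26, 6)
4P: (26, 6) + (7, 11). λ = (11 - 6)/(7 - 26) ≡ 5/22 mod 41. 22⁻¹ ≡ 28 (mod 41) since 22·28 = 616 ≡ 1, so λ ≡ 17.
  x = λ² - 26 - 7 = 289 - 33 ≡ 10; y = λ·(26 - 10) - 6 ≡ 20. → (10, 20)
5P: (10, 20) + (7, 11). λ = (11 - 20)/(7 - 10) ≡ 32/38 mod 41. 38⁻¹ ≡ 27 (mod 41), so λ ≡ 3.
  x = λ² - 10 - 7 = 9 - 17 ≡ 33; y = λ·(10 - 33) - 20 ≡ 34. → (33, 34)
6P: (33, 34) + (7, 11). λ = (11 - 34)/(7 - 33) ≡ 18/15 mod 41. 15⁻¹ ≡ 11 (mod 41) since 15·11 = 165 ≡ 1, so λ ≡ 34.
  x = λ² - 33 - 7 = 1156 - 40 ≡ 9; y = λ·(33 - 9) - 34 ≡ 3. → (9, 3)
7P: (9, 3) + (7, 11). λ = (11 - 3)/(7 - 9) ≡ 8/39 mod 41. 39⁻¹ ≡ 20 (mod 41), so λ ≡ 37.
  x = λ² - 9 - 7 = 1369 - 16 ≡ 0; y = λ·(9 - 0) - 3 ≡ 2. → (0, 2)
8P: (0, 2) + (7, 11). λ = (11 - 2)/(7 - 0) ≡ 9/7 mod 41. 7⁻¹ ≡ 6 (mod 41), so λ ≡ 13.
  x = λ² - 0 - 7 = 169 - 7 ≡ 39; y = λ·(0 - 39) - 2 ≡ 24. → (39, 24)
9P: (39, 24) + (7, 11). λ = (11 - 24)/(7 - 39) ≡ 28/9 mod 41. 9⁻¹ ≡ 32 (mod 41) since 9·32 = 288 ≡ 1, so λ ≡ 35.
  x = λ² - 39 - 7 = 1225 - 46 ≡ 31; y = λ·(39 - 31) - 24 ≡ 10. → (31, 10)
10P: (31, 10) + (7, 11). λ = (11 - 10)/(7 - 31) ≡ 1/17 mod 41. 17⁻¹ ≡ 29 (mod 41), so λ ≡ 29.
  x = λ² - 31 - 7 = 841 - 38 ≡ 24; y = λ·(31 - 24) - 10 ≡ 29. → (24, 29)

(24, 29)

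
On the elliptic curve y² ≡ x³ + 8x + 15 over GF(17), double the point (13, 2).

(0, 10)

tangent at (13, 2): λ = (3·13² + 8)/(2·2) ≡ 5/4. 4⁻¹ ≡ 13 (mod 17) since 4·13 = 52 ≡ 1, so λ ≡ 5·13 ≡ 14.
  x = λ² - 13 - 13 = 196 - 26 ≡ 0; y = λ·(13 - 0) - 2 ≡ 10. → (0, 10)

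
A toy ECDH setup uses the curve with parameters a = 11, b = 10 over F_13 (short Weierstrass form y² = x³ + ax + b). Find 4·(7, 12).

(4, 1)

Write G = (7, 12).
Repeated addition: build up to 4G.
2G: tangent at (7, 12): λ = (3·7² + 11)/(2·12) ≡ 2/11. 11⁻¹ ≡ 6 (mod 13), so λ ≡ 2·6 ≡ 12.
  x = λ² - 7 - 7 = 144 - 14 ≡ 0; y = λ·(7 - 0) - 12 ≡ 7. → (0, 7)
3G: (0, 7) + (7, 12). λ = (12 - 7)/(7 - 0) ≡ 5/7 mod 13. 7⁻¹ ≡ 2 (mod 13), so λ ≡ 10.
  x = λ² - 0 - 7 = 100 - 7 ≡ 2; y = λ·(0 - 2) - 7 ≡ 12. → (2, 12)
4G: (2, 12) + (7, 12). λ = (12 - 12)/(7 - 2) ≡ 0/5 mod 13. 5⁻¹ ≡ 8 (mod 13), so λ ≡ 0.
  x = λ² - 2 - 7 = 0 - 9 ≡ 4; y = λ·(2 - 4) - 12 ≡ 1. → (4, 1)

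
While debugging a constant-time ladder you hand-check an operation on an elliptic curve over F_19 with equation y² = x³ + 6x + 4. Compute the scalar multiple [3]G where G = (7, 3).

Repeated addition: build up to 3G.
2G: tangent at (7, 3): λ = (3·7² + 6)/(2·3) ≡ 1/6. 6⁻¹ ≡ 16 (mod 19), so λ ≡ 1·16 ≡ 16.
  x = λ² - 7 - 7 = 256 - 14 ≡ 14; y = λ·(7 - 14) - 3 ≡ 18. → (14, 18)
3G: (14, 18) + (7, 3). λ = (3 - 18)/(7 - 14) ≡ 4/12 mod 19. 12⁻¹ ≡ 8 (mod 19), so λ ≡ 13.
  x = λ² - 14 - 7 = 169 - 21 ≡ 15; y = λ·(14 - 15) - 18 ≡ 7. → (15, 7)

(15, 7)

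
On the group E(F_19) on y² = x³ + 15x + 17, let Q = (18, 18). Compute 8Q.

Repeated addition: build up to 8Q.
2Q: tangent at (18, 18): λ = (3·18² + 15)/(2·18) ≡ 18/17. 17⁻¹ ≡ 9 (mod 19) since 17·9 = 153 ≡ 1, so λ ≡ 18·9 ≡ 10.
  x = λ² - 18 - 18 = 100 - 36 ≡ 7; y = λ·(18 - 7) - 18 ≡ 16. → (7, 16)
3Q: (7, 16) + (18, 18). λ = (18 - 16)/(18 - 7) ≡ 2/11 mod 19. 11⁻¹ ≡ 7 (mod 19), so λ ≡ 14.
  x = λ² - 7 - 18 = 196 - 25 ≡ 0; y = λ·(7 - 0) - 16 ≡ 6. → (0, 6)
4Q: (0, 6) + (18, 18). λ = (18 - 6)/(18 - 0) ≡ 12/18 mod 19. 18⁻¹ ≡ 18 (mod 19), so λ ≡ 7.
  x = λ² - 0 - 18 = 49 - 18 ≡ 12; y = λ·(0 - 12) - 6 ≡ 5. → (12, 5)
5Q: (12, 5) + (18, 18). λ = (18 - 5)/(18 - 12) ≡ 13/6 mod 19. 6⁻¹ ≡ 16 (mod 19) since 6·16 = 96 ≡ 1, so λ ≡ 18.
  x = λ² - 12 - 18 = 324 - 30 ≡ 9; y = λ·(12 - 9) - 5 ≡ 11. → (9, 11)
6Q: (9, 11) + (18, 18). λ = (18 - 11)/(18 - 9) ≡ 7/9 mod 19. 9⁻¹ ≡ 17 (mod 19) since 9·17 = 153 ≡ 1, so λ ≡ 5.
  x = λ² - 9 - 18 = 25 - 27 ≡ 17; y = λ·(9 - 17) - 11 ≡ 6. → (17, 6)
7Q: (17, 6) + (18, 18). λ = (18 - 6)/(18 - 17) ≡ 12/1 mod 19. 1⁻¹ ≡ 1 (mod 19) since 1·1 = 1 ≡ 1, so λ ≡ 12.
  x = λ² - 17 - 18 = 144 - 35 ≡ 14; y = λ·(17 - 14) - 6 ≡ 11. → (14, 11)
8Q: (14, 11) + (18, 18). λ = (18 - 11)/(18 - 14) ≡ 7/4 mod 19. 4⁻¹ ≡ 5 (mod 19), so λ ≡ 16.
  x = λ² - 14 - 18 = 256 - 32 ≡ 15; y = λ·(14 - 15) - 11 ≡ 11. → (15, 11)

(15, 11)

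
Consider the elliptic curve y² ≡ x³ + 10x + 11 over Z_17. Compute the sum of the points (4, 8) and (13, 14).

(4, 8) + (13, 14). λ = (14 - 8)/(13 - 4) ≡ 6/9 mod 17. 9⁻¹ ≡ 2 (mod 17), so λ ≡ 12.
  x = λ² - 4 - 13 = 144 - 17 ≡ 8; y = λ·(4 - 8) - 8 ≡ 12. → (8, 12)

(8, 12)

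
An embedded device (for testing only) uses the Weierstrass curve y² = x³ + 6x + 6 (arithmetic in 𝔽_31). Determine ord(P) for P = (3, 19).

10

2P: tangent at (3, 19): λ = (3·3² + 6)/(2·19) ≡ 2/7. 7⁻¹ ≡ 9 (mod 31) since 7·9 = 63 ≡ 1, so λ ≡ 2·9 ≡ 18.
  x = λ² - 3 - 3 = 324 - 6 ≡ 8; y = λ·(3 - 8) - 19 ≡ 15. → (8, 15)
3P: (8, 15) + (3, 19). λ = (19 - 15)/(3 - 8) ≡ 4/26 mod 31. 26⁻¹ ≡ 6 (mod 31) since 26·6 = 156 ≡ 1, so λ ≡ 24.
  x = λ² - 8 - 3 = 576 - 11 ≡ 7; y = λ·(8 - 7) - 15 ≡ 9. → (7, 9)
4P: (7, 9) + (3, 19). λ = (19 - 9)/(3 - 7) ≡ 10/27 mod 31. 27⁻¹ ≡ 23 (mod 31) since 27·23 = 621 ≡ 1, so λ ≡ 13.
  x = λ² - 7 - 3 = 169 - 10 ≡ 4; y = λ·(7 - 4) - 9 ≡ 30. → (4, 30)
5P: (4, 30) + (3, 19). λ = (19 - 30)/(3 - 4) ≡ 20/30 mod 31. 30⁻¹ ≡ 30 (mod 31), so λ ≡ 11.
  x = λ² - 4 - 3 = 121 - 7 ≡ 21; y = λ·(4 - 21) - 30 ≡ 0. → (21, 0)
6P: (21, 0) + (3, 19). λ = (19 - 0)/(3 - 21) ≡ 19/13 mod 31. 13⁻¹ ≡ 12 (mod 31) since 13·12 = 156 ≡ 1, so λ ≡ 11.
  x = λ² - 21 - 3 = 121 - 24 ≡ 4; y = λ·(21 - 4) - 0 ≡ 1. → (4, 1)
7P: (4, 1) + (3, 19). λ = (19 - 1)/(3 - 4) ≡ 18/30 mod 31. 30⁻¹ ≡ 30 (mod 31) since 30·30 = 900 ≡ 1, so λ ≡ 13.
  x = λ² - 4 - 3 = 169 - 7 ≡ 7; y = λ·(4 - 7) - 1 ≡ 22. → (7, 22)
8P: (7, 22) + (3, 19). λ = (19 - 22)/(3 - 7) ≡ 28/27 mod 31. 27⁻¹ ≡ 23 (mod 31) since 27·23 = 621 ≡ 1, so λ ≡ 24.
  x = λ² - 7 - 3 = 576 - 10 ≡ 8; y = λ·(7 - 8) - 22 ≡ 16. → (8, 16)
9P: (8, 16) + (3, 19). λ = (19 - 16)/(3 - 8) ≡ 3/26 mod 31. 26⁻¹ ≡ 6 (mod 31), so λ ≡ 18.
  x = λ² - 8 - 3 = 324 - 11 ≡ 3; y = λ·(8 - 3) - 16 ≡ 12. → (3, 12)
10P: (3, 12) + (3, 19): same x and y₁ ≡ -y₂, so the sum is ∞.
10P = ∞, so the order is 10.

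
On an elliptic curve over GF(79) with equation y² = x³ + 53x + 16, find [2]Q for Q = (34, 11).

(16, 33)

tangent at (34, 11): λ = (3·34² + 53)/(2·11) ≡ 45/22. 22⁻¹ ≡ 18 (mod 79), so λ ≡ 45·18 ≡ 20.
  x = λ² - 34 - 34 = 400 - 68 ≡ 16; y = λ·(34 - 16) - 11 ≡ 33. → (16, 33)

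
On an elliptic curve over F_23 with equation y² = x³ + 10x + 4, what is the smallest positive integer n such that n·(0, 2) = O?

5

2P: tangent at (0, 2): λ = (3·0² + 10)/(2·2) ≡ 10/4. 4⁻¹ ≡ 6 (mod 23) since 4·6 = 24 ≡ 1, so λ ≡ 10·6 ≡ 14.
  x = λ² - 0 - 0 = 196 - 0 ≡ 12; y = λ·(0 - 12) - 2 ≡ 14. → (12, 14)
3P: (12, 14) + (0, 2). λ = (2 - 14)/(0 - 12) ≡ 11/11 mod 23. 11⁻¹ ≡ 21 (mod 23) since 11·21 = 231 ≡ 1, so λ ≡ 1.
  x = λ² - 12 - 0 = 1 - 12 ≡ 12; y = λ·(12 - 12) - 14 ≡ 9. → (12, 9)
4P: (12, 9) + (0, 2). λ = (2 - 9)/(0 - 12) ≡ 16/11 mod 23. 11⁻¹ ≡ 21 (mod 23), so λ ≡ 14.
  x = λ² - 12 - 0 = 196 - 12 ≡ 0; y = λ·(12 - 0) - 9 ≡ 21. → (0, 21)
5P: (0, 21) + (0, 2): same x and y₁ ≡ -y₂, so the sum is O.
5P = O, so the order is 5.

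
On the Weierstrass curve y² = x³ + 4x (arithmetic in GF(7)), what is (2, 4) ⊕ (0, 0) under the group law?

(2, 3)

(2, 4) + (0, 0). λ = (0 - 4)/(0 - 2) ≡ 3/5 mod 7. 5⁻¹ ≡ 3 (mod 7), so λ ≡ 2.
  x = λ² - 2 - 0 = 4 - 2 ≡ 2; y = λ·(2 - 2) - 4 ≡ 3. → (2, 3)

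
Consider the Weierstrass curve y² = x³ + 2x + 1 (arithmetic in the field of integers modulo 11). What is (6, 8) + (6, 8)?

(10, 3)

tangent at (6, 8): λ = (3·6² + 2)/(2·8) ≡ 0/5. 5⁻¹ ≡ 9 (mod 11), so λ ≡ 0·9 ≡ 0.
  x = λ² - 6 - 6 = 0 - 12 ≡ 10; y = λ·(6 - 10) - 8 ≡ 3. → (10, 3)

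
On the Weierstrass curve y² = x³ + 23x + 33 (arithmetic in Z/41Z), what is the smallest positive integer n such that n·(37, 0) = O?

2P: (37, 0) + (37, 0): same x and y₁ ≡ -y₂, so the sum is O.
2P = O, so the order is 2.

2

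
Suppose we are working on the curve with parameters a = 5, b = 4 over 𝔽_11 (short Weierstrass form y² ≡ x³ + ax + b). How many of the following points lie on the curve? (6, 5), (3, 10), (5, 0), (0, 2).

(6, 5): 5² ≡ 3, rhs ≡ 8 → off.
(3, 10): 10² ≡ 1, rhs ≡ 2 → off.
(5, 0): 0² ≡ 0, rhs ≡ 0 → on.
(0, 2): 2² ≡ 4, rhs ≡ 4 → on.

2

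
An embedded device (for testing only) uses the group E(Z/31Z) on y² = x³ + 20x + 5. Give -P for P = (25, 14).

(25, 17)

-(25, 14) = (25, -14 mod 31) = (25, 17).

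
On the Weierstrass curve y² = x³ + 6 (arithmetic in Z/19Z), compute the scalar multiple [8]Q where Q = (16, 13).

(16, 13)

Repeated addition: build up to 8Q.
2Q: tangent at (16, 13): λ = (3·16² + 0)/(2·13) ≡ 8/7. 7⁻¹ ≡ 11 (mod 19), so λ ≡ 8·11 ≡ 12.
  x = λ² - 16 - 16 = 144 - 32 ≡ 17; y = λ·(16 - 17) - 13 ≡ 13. → (17, 13)
3Q: (17, 13) + (16, 13). λ = (13 - 13)/(16 - 17) ≡ 0/18 mod 19. 18⁻¹ ≡ 18 (mod 19), so λ ≡ 0.
  x = λ² - 17 - 16 = 0 - 33 ≡ 5; y = λ·(17 - 5) - 13 ≡ 6. → (5, 6)
4Q: (5, 6) + (16, 13). λ = (13 - 6)/(16 - 5) ≡ 7/11 mod 19. 11⁻¹ ≡ 7 (mod 19), so λ ≡ 11.
  x = λ² - 5 - 16 = 121 - 21 ≡ 5; y = λ·(5 - 5) - 6 ≡ 13. → (5, 13)
5Q: (5, 13) + (16, 13). λ = (13 - 13)/(16 - 5) ≡ 0/11 mod 19. 11⁻¹ ≡ 7 (mod 19) since 11·7 = 77 ≡ 1, so λ ≡ 0.
  x = λ² - 5 - 16 = 0 - 21 ≡ 17; y = λ·(5 - 17) - 13 ≡ 6. → (17, 6)
6Q: (17, 6) + (16, 13). λ = (13 - 6)/(16 - 17) ≡ 7/18 mod 19. 18⁻¹ ≡ 18 (mod 19) since 18·18 = 324 ≡ 1, so λ ≡ 12.
  x = λ² - 17 - 16 = 144 - 33 ≡ 16; y = λ·(17 - 16) - 6 ≡ 6. → (16, 6)
7Q: (16, 6) + (16, 13): same x and y₁ ≡ -y₂, so the sum is O.
8Q: O + (16, 13) = (16, 13) (identity).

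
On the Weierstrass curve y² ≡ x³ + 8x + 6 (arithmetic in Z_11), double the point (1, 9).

(9, 2)

tangent at (1, 9): λ = (3·1² + 8)/(2·9) ≡ 0/7. 7⁻¹ ≡ 8 (mod 11) since 7·8 = 56 ≡ 1, so λ ≡ 0·8 ≡ 0.
  x = λ² - 1 - 1 = 0 - 2 ≡ 9; y = λ·(1 - 9) - 9 ≡ 2. → (9, 2)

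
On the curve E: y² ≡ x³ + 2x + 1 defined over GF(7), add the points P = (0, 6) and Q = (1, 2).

(0, 6) + (1, 2). λ = (2 - 6)/(1 - 0) ≡ 3/1 mod 7. 1⁻¹ ≡ 1 (mod 7) since 1·1 = 1 ≡ 1, so λ ≡ 3.
  x = λ² - 0 - 1 = 9 - 1 ≡ 1; y = λ·(0 - 1) - 6 ≡ 5. → (1, 5)

(1, 5)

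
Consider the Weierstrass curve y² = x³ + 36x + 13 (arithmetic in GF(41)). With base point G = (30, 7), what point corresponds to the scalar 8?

Repeated addition: build up to 8G.
2G: tangent at (30, 7): λ = (3·30² + 36)/(2·7) ≡ 30/14. 14⁻¹ ≡ 3 (mod 41), so λ ≡ 30·3 ≡ 8.
  x = λ² - 30 - 30 = 64 - 60 ≡ 4; y = λ·(30 - 4) - 7 ≡ 37. → (4, 37)
3G: (4, 37) + (30, 7). λ = (7 - 37)/(30 - 4) ≡ 11/26 mod 41. 26⁻¹ ≡ 30 (mod 41), so λ ≡ 2.
  x = λ² - 4 - 30 = 4 - 34 ≡ 11; y = λ·(4 - 11) - 37 ≡ 31. → (11, 31)
4G: (11, 31) + (30, 7). λ = (7 - 31)/(30 - 11) ≡ 17/19 mod 41. 19⁻¹ ≡ 13 (mod 41) since 19·13 = 247 ≡ 1, so λ ≡ 16.
  x = λ² - 11 - 30 = 256 - 41 ≡ 10; y = λ·(11 - 10) - 31 ≡ 26. → (10, 26)
5G: (10, 26) + (30, 7). λ = (7 - 26)/(30 - 10) ≡ 22/20 mod 41. 20⁻¹ ≡ 39 (mod 41) since 20·39 = 780 ≡ 1, so λ ≡ 38.
  x = λ² - 10 - 30 = 1444 - 40 ≡ 10; y = λ·(10 - 10) - 26 ≡ 15. → (10, 15)
6G: (10, 15) + (30, 7). λ = (7 - 15)/(30 - 10) ≡ 33/20 mod 41. 20⁻¹ ≡ 39 (mod 41), so λ ≡ 16.
  x = λ² - 10 - 30 = 256 - 40 ≡ 11; y = λ·(10 - 11) - 15 ≡ 10. → (11, 10)
7G: (11, 10) + (30, 7). λ = (7 - 10)/(30 - 11) ≡ 38/19 mod 41. 19⁻¹ ≡ 13 (mod 41) since 19·13 = 247 ≡ 1, so λ ≡ 2.
  x = λ² - 11 - 30 = 4 - 41 ≡ 4; y = λ·(11 - 4) - 10 ≡ 4. → (4, 4)
8G: (4, 4) + (30, 7). λ = (7 - 4)/(30 - 4) ≡ 3/26 mod 41. 26⁻¹ ≡ 30 (mod 41) since 26·30 = 780 ≡ 1, so λ ≡ 8.
  x = λ² - 4 - 30 = 64 - 34 ≡ 30; y = λ·(4 - 30) - 4 ≡ 34. → (30, 34)

(30, 34)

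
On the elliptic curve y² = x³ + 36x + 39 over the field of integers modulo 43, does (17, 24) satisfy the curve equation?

y² = 24² ≡ 17; x³ + 36x + 39 = 5564 ≡ 17 (mod 43). 17 = 17.

yes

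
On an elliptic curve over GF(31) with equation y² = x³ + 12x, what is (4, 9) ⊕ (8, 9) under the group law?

(19, 22)

(4, 9) + (8, 9). λ = (9 - 9)/(8 - 4) ≡ 0/4 mod 31. 4⁻¹ ≡ 8 (mod 31) since 4·8 = 32 ≡ 1, so λ ≡ 0.
  x = λ² - 4 - 8 = 0 - 12 ≡ 19; y = λ·(4 - 19) - 9 ≡ 22. → (19, 22)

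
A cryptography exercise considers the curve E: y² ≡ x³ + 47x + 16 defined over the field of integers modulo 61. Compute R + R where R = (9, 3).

(34, 29)

tangent at (9, 3): λ = (3·9² + 47)/(2·3) ≡ 46/6. 6⁻¹ ≡ 51 (mod 61), so λ ≡ 46·51 ≡ 28.
  x = λ² - 9 - 9 = 784 - 18 ≡ 34; y = λ·(9 - 34) - 3 ≡ 29. → (34, 29)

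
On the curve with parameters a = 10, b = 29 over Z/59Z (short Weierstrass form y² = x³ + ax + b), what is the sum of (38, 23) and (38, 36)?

O

The two points share x = 38 and their y-coordinates satisfy 23 + 36 ≡ 0 (mod 59), so they are inverses. Their sum is O.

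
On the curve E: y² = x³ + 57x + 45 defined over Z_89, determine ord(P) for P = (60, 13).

2P: tangent at (60, 13): λ = (3·60² + 57)/(2·13) ≡ 88/26. 26⁻¹ ≡ 24 (mod 89), so λ ≡ 88·24 ≡ 65.
  x = λ² - 60 - 60 = 4225 - 120 ≡ 11; y = λ·(60 - 11) - 13 ≡ 57. → (11, 57)
3P: (11, 57) + (60, 13). λ = (13 - 57)/(60 - 11) ≡ 45/49 mod 89. 49⁻¹ ≡ 20 (mod 89) since 49·20 = 980 ≡ 1, so λ ≡ 10.
  x = λ² - 11 - 60 = 100 - 71 ≡ 29; y = λ·(11 - 29) - 57 ≡ 30. → (29, 30)
4P: (29, 30) + (60, 13). λ = (13 - 30)/(60 - 29) ≡ 72/31 mod 89. 31⁻¹ ≡ 23 (mod 89), so λ ≡ 54.
  x = λ² - 29 - 60 = 2916 - 89 ≡ 68; y = λ·(29 - 68) - 30 ≡ 0. → (68, 0)
5P: (68, 0) + (60, 13). λ = (13 - 0)/(60 - 68) ≡ 13/81 mod 89. 81⁻¹ ≡ 11 (mod 89) since 81·11 = 891 ≡ 1, so λ ≡ 54.
  x = λ² - 68 - 60 = 2916 - 128 ≡ 29; y = λ·(68 - 29) - 0 ≡ 59. → (29, 59)
6P: (29, 59) + (60, 13). λ = (13 - 59)/(60 - 29) ≡ 43/31 mod 89. 31⁻¹ ≡ 23 (mod 89), so λ ≡ 10.
  x = λ² - 29 - 60 = 100 - 89 ≡ 11; y = λ·(29 - 11) - 59 ≡ 32. → (11, 32)
7P: (11, 32) + (60, 13). λ = (13 - 32)/(60 - 11) ≡ 70/49 mod 89. 49⁻¹ ≡ 20 (mod 89) since 49·20 = 980 ≡ 1, so λ ≡ 65.
  x = λ² - 11 - 60 = 4225 - 71 ≡ 60; y = λ·(11 - 60) - 32 ≡ 76. → (60, 76)
8P: (60, 76) + (60, 13): same x and y₁ ≡ -y₂, so the sum is O.
8P = O, so the order is 8.

8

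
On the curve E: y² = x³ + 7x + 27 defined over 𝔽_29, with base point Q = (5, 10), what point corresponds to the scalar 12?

Repeated addition: build up to 12Q.
2Q: tangent at (5, 10): λ = (3·5² + 7)/(2·10) ≡ 24/20. 20⁻¹ ≡ 16 (mod 29), so λ ≡ 24·16 ≡ 7.
  x = λ² - 5 - 5 = 49 - 10 ≡ 10; y = λ·(5 - 10) - 10 ≡ 13. → (10, 13)
3Q: (10, 13) + (5, 10). λ = (10 - 13)/(5 - 10) ≡ 26/24 mod 29. 24⁻¹ ≡ 23 (mod 29), so λ ≡ 18.
  x = λ² - 10 - 5 = 324 - 15 ≡ 19; y = λ·(10 - 19) - 13 ≡ 28. → (19, 28)
4Q: (19, 28) + (5, 10). λ = (10 - 28)/(5 - 19) ≡ 11/15 mod 29. 15⁻¹ ≡ 2 (mod 29), so λ ≡ 22.
  x = λ² - 19 - 5 = 484 - 24 ≡ 25; y = λ·(19 - 25) - 28 ≡ 14. → (25, 14)
5Q: (25, 14) + (5, 10). λ = (10 - 14)/(5 - 25) ≡ 25/9 mod 29. 9⁻¹ ≡ 13 (mod 29) since 9·13 = 117 ≡ 1, so λ ≡ 6.
  x = λ² - 25 - 5 = 36 - 30 ≡ 6; y = λ·(25 - 6) - 14 ≡ 13. → (6, 13)
6Q: (6, 13) + (5, 10). λ = (10 - 13)/(5 - 6) ≡ 26/28 mod 29. 28⁻¹ ≡ 28 (mod 29), so λ ≡ 3.
  x = λ² - 6 - 5 = 9 - 11 ≡ 27; y = λ·(6 - 27) - 13 ≡ 11. → (27, 11)
7Q: (27, 11) + (5, 10). λ = (10 - 11)/(5 - 27) ≡ 28/7 mod 29. 7⁻¹ ≡ 25 (mod 29) since 7·25 = 175 ≡ 1, so λ ≡ 4.
  x = λ² - 27 - 5 = 16 - 32 ≡ 13; y = λ·(27 - 13) - 11 ≡ 16. → (13, 16)
8Q: (13, 16) + (5, 10). λ = (10 - 16)/(5 - 13) ≡ 23/21 mod 29. 21⁻¹ ≡ 18 (mod 29) since 21·18 = 378 ≡ 1, so λ ≡ 8.
  x = λ² - 13 - 5 = 64 - 18 ≡ 17; y = λ·(13 - 17) - 16 ≡ 10. → (17, 10)
9Q: (17, 10) + (5, 10). λ = (10 - 10)/(5 - 17) ≡ 0/17 mod 29. 17⁻¹ ≡ 12 (mod 29), so λ ≡ 0.
  x = λ² - 17 - 5 = 0 - 22 ≡ 7; y = λ·(17 - 7) - 10 ≡ 19. → (7, 19)
10Q: (7, 19) + (5, 10). λ = (10 - 19)/(5 - 7) ≡ 20/27 mod 29. 27⁻¹ ≡ 14 (mod 29) since 27·14 = 378 ≡ 1, so λ ≡ 19.
  x = λ² - 7 - 5 = 361 - 12 ≡ 1; y = λ·(7 - 1) - 19 ≡ 8. → (1, 8)
11Q: (1, 8) + (5, 10). λ = (10 - 8)/(5 - 1) ≡ 2/4 mod 29. 4⁻¹ ≡ 22 (mod 29) since 4·22 = 88 ≡ 1, so λ ≡ 15.
  x = λ² - 1 - 5 = 225 - 6 ≡ 16; y = λ·(1 - 16) - 8 ≡ 28. → (16, 28)
12Q: (16, 28) + (5, 10). λ = (10 - 28)/(5 - 16) ≡ 11/18 mod 29. 18⁻¹ ≡ 21 (mod 29), so λ ≡ 28.
  x = λ² - 16 - 5 = 784 - 21 ≡ 9; y = λ·(16 - 9) - 28 ≡ 23. → (9, 23)

(9, 23)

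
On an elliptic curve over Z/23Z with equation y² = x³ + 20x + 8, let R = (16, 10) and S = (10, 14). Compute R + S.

(16, 10) + (10, 14). λ = (14 - 10)/(10 - 16) ≡ 4/17 mod 23. 17⁻¹ ≡ 19 (mod 23), so λ ≡ 7.
  x = λ² - 16 - 10 = 49 - 26 ≡ 0; y = λ·(16 - 0) - 10 ≡ 10. → (0, 10)

(0, 10)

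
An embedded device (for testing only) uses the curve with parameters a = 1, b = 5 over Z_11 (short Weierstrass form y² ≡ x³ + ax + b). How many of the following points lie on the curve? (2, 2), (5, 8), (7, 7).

(2, 2): 2² ≡ 4, rhs ≡ 4 → on.
(5, 8): 8² ≡ 9, rhs ≡ 3 → off.
(7, 7): 7² ≡ 5, rhs ≡ 3 → off.

1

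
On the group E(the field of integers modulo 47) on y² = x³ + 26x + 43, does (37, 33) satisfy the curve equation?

y² = 33² ≡ 8; x³ + 26x + 43 = 51658 ≡ 5 (mod 47). 8 ≠ 5.

no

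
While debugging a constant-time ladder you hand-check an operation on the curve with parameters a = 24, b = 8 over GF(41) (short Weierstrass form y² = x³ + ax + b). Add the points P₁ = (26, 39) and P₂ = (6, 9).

(26, 39) + (6, 9). λ = (9 - 39)/(6 - 26) ≡ 11/21 mod 41. 21⁻¹ ≡ 2 (mod 41), so λ ≡ 22.
  x = λ² - 26 - 6 = 484 - 32 ≡ 1; y = λ·(26 - 1) - 39 ≡ 19. → (1, 19)

(1, 19)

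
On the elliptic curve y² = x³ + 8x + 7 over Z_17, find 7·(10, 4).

Write Q = (10, 4).
Repeated addition: build up to 7Q.
2Q: tangent at (10, 4): λ = (3·10² + 8)/(2·4) ≡ 2/8. 8⁻¹ ≡ 15 (mod 17) since 8·15 = 120 ≡ 1, so λ ≡ 2·15 ≡ 13.
  x = λ² - 10 - 10 = 169 - 20 ≡ 13; y = λ·(10 - 13) - 4 ≡ 8. → (13, 8)
3Q: (13, 8) + (10, 4). λ = (4 - 8)/(10 - 13) ≡ 13/14 mod 17. 14⁻¹ ≡ 11 (mod 17) since 14·11 = 154 ≡ 1, so λ ≡ 7.
  x = λ² - 13 - 10 = 49 - 23 ≡ 9; y = λ·(13 - 9) - 8 ≡ 3. → (9, 3)
4Q: (9, 3) + (10, 4). λ = (4 - 3)/(10 - 9) ≡ 1/1 mod 17. 1⁻¹ ≡ 1 (mod 17), so λ ≡ 1.
  x = λ² - 9 - 10 = 1 - 19 ≡ 16; y = λ·(9 - 16) - 3 ≡ 7. → (16, 7)
5Q: (16, 7) + (10, 4). λ = (4 - 7)/(10 - 16) ≡ 14/11 mod 17. 11⁻¹ ≡ 14 (mod 17), so λ ≡ 9.
  x = λ² - 16 - 10 = 81 - 26 ≡ 4; y = λ·(16 - 4) - 7 ≡ 16. → (4, 16)
6Q: (4, 16) + (10, 4). λ = (4 - 16)/(10 - 4) ≡ 5/6 mod 17. 6⁻¹ ≡ 3 (mod 17) since 6·3 = 18 ≡ 1, so λ ≡ 15.
  x = λ² - 4 - 10 = 225 - 14 ≡ 7; y = λ·(4 - 7) - 16 ≡ 7. → (7, 7)
7Q: (7, 7) + (10, 4). λ = (4 - 7)/(10 - 7) ≡ 14/3 mod 17. 3⁻¹ ≡ 6 (mod 17), so λ ≡ 16.
  x = λ² - 7 - 10 = 256 - 17 ≡ 1; y = λ·(7 - 1) - 7 ≡ 4. → (1, 4)

(1, 4)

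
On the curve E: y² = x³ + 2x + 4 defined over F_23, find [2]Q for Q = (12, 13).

tangent at (12, 13): λ = (3·12² + 2)/(2·13) ≡ 20/3. 3⁻¹ ≡ 8 (mod 23), so λ ≡ 20·8 ≡ 22.
  x = λ² - 12 - 12 = 484 - 24 ≡ 0; y = λ·(12 - 0) - 13 ≡ 21. → (0, 21)

(0, 21)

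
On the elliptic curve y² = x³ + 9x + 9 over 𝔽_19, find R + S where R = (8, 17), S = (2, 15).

(7, 15)

(8, 17) + (2, 15). λ = (15 - 17)/(2 - 8) ≡ 17/13 mod 19. 13⁻¹ ≡ 3 (mod 19), so λ ≡ 13.
  x = λ² - 8 - 2 = 169 - 10 ≡ 7; y = λ·(8 - 7) - 17 ≡ 15. → (7, 15)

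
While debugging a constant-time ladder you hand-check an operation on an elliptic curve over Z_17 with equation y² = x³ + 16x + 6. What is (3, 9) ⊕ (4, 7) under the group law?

(3, 9) + (4, 7). λ = (7 - 9)/(4 - 3) ≡ 15/1 mod 17. 1⁻¹ ≡ 1 (mod 17), so λ ≡ 15.
  x = λ² - 3 - 4 = 225 - 7 ≡ 14; y = λ·(3 - 14) - 9 ≡ 13. → (14, 13)

(14, 13)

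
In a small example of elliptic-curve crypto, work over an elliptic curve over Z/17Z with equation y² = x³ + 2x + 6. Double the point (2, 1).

tangent at (2, 1): λ = (3·2² + 2)/(2·1) ≡ 14/2. 2⁻¹ ≡ 9 (mod 17) since 2·9 = 18 ≡ 1, so λ ≡ 14·9 ≡ 7.
  x = λ² - 2 - 2 = 49 - 4 ≡ 11; y = λ·(2 - 11) - 1 ≡ 4. → (11, 4)

(11, 4)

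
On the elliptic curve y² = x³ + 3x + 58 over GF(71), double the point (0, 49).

tangent at (0, 49): λ = (3·0² + 3)/(2·49) ≡ 3/27. 27⁻¹ ≡ 50 (mod 71) since 27·50 = 1350 ≡ 1, so λ ≡ 3·50 ≡ 8.
  x = λ² - 0 - 0 = 64 - 0 ≡ 64; y = λ·(0 - 64) - 49 ≡ 7. → (64, 7)

(64, 7)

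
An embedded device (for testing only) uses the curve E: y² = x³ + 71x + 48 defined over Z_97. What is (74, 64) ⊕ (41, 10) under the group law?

(74, 64) + (41, 10). λ = (10 - 64)/(41 - 74) ≡ 43/64 mod 97. 64⁻¹ ≡ 47 (mod 97) since 64·47 = 3008 ≡ 1, so λ ≡ 81.
  x = λ² - 74 - 41 = 6561 - 115 ≡ 44; y = λ·(74 - 44) - 64 ≡ 38. → (44, 38)

(44, 38)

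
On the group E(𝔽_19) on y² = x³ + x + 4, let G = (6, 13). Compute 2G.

tangent at (6, 13): λ = (3·6² + 1)/(2·13) ≡ 14/7. 7⁻¹ ≡ 11 (mod 19), so λ ≡ 14·11 ≡ 2.
  x = λ² - 6 - 6 = 4 - 12 ≡ 11; y = λ·(6 - 11) - 13 ≡ 15. → (11, 15)

(11, 15)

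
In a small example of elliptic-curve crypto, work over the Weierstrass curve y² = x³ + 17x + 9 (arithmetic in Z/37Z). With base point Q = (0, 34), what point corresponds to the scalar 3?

(29, 29)

Repeated addition: build up to 3Q.
2Q: tangent at (0, 34): λ = (3·0² + 17)/(2·34) ≡ 17/31. 31⁻¹ ≡ 6 (mod 37), so λ ≡ 17·6 ≡ 28.
  x = λ² - 0 - 0 = 784 - 0 ≡ 7; y = λ·(0 - 7) - 34 ≡ 29. → (7, 29)
3Q: (7, 29) + (0, 34). λ = (34 - 29)/(0 - 7) ≡ 5/30 mod 37. 30⁻¹ ≡ 21 (mod 37) since 30·21 = 630 ≡ 1, so λ ≡ 31.
  x = λ² - 7 - 0 = 961 - 7 ≡ 29; y = λ·(7 - 29) - 29 ≡ 29. → (29, 29)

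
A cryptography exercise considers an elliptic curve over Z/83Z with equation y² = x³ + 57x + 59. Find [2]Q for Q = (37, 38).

(13, 80)

tangent at (37, 38): λ = (3·37² + 57)/(2·38) ≡ 14/76. 76⁻¹ ≡ 71 (mod 83) since 76·71 = 5396 ≡ 1, so λ ≡ 14·71 ≡ 81.
  x = λ² - 37 - 37 = 6561 - 74 ≡ 13; y = λ·(37 - 13) - 38 ≡ 80. → (13, 80)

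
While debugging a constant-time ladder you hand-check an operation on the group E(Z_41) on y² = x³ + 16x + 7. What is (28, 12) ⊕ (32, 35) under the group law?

(32, 6)

(28, 12) + (32, 35). λ = (35 - 12)/(32 - 28) ≡ 23/4 mod 41. 4⁻¹ ≡ 31 (mod 41), so λ ≡ 16.
  x = λ² - 28 - 32 = 256 - 60 ≡ 32; y = λ·(28 - 32) - 12 ≡ 6. → (32, 6)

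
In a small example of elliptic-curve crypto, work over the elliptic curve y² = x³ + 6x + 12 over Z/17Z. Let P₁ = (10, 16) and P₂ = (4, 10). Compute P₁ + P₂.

(4, 7)

(10, 16) + (4, 10). λ = (10 - 16)/(4 - 10) ≡ 11/11 mod 17. 11⁻¹ ≡ 14 (mod 17) since 11·14 = 154 ≡ 1, so λ ≡ 1.
  x = λ² - 10 - 4 = 1 - 14 ≡ 4; y = λ·(10 - 4) - 16 ≡ 7. → (4, 7)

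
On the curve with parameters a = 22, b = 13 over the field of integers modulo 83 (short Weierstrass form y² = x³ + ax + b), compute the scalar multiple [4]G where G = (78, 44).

Repeated addition: build up to 4G.
2G: tangent at (78, 44): λ = (3·78² + 22)/(2·44) ≡ 14/5. 5⁻¹ ≡ 50 (mod 83), so λ ≡ 14·50 ≡ 36.
  x = λ² - 78 - 78 = 1296 - 156 ≡ 61; y = λ·(78 - 61) - 44 ≡ 70. → (61, 70)
3G: (61, 70) + (78, 44). λ = (44 - 70)/(78 - 61) ≡ 57/17 mod 83. 17⁻¹ ≡ 44 (mod 83) since 17·44 = 748 ≡ 1, so λ ≡ 18.
  x = λ² - 61 - 78 = 324 - 139 ≡ 19; y = λ·(61 - 19) - 70 ≡ 22. → (19, 22)
4G: (19, 22) + (78, 44). λ = (44 - 22)/(78 - 19) ≡ 22/59 mod 83. 59⁻¹ ≡ 38 (mod 83), so λ ≡ 6.
  x = λ² - 19 - 78 = 36 - 97 ≡ 22; y = λ·(19 - 22) - 22 ≡ 43. → (22, 43)

(22, 43)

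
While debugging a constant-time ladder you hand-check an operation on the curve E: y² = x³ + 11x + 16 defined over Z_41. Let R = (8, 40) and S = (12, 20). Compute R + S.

(8, 40) + (12, 20). λ = (20 - 40)/(12 - 8) ≡ 21/4 mod 41. 4⁻¹ ≡ 31 (mod 41) since 4·31 = 124 ≡ 1, so λ ≡ 36.
  x = λ² - 8 - 12 = 1296 - 20 ≡ 5; y = λ·(8 - 5) - 40 ≡ 27. → (5, 27)

(5, 27)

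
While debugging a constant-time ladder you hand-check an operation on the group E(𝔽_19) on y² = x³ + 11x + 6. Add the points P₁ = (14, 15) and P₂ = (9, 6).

(14, 15) + (9, 6). λ = (6 - 15)/(9 - 14) ≡ 10/14 mod 19. 14⁻¹ ≡ 15 (mod 19), so λ ≡ 17.
  x = λ² - 14 - 9 = 289 - 23 ≡ 0; y = λ·(14 - 0) - 15 ≡ 14. → (0, 14)

(0, 14)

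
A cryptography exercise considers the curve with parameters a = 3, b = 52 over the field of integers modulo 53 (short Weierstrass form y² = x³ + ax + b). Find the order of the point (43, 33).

2P: tangent at (43, 33): λ = (3·43² + 3)/(2·33) ≡ 38/13. 13⁻¹ ≡ 49 (mod 53), so λ ≡ 38·49 ≡ 7.
  x = λ² - 43 - 43 = 49 - 86 ≡ 16; y = λ·(43 - 16) - 33 ≡ 50. → (16, 50)
3P: (16, 50) + (43, 33). λ = (33 - 50)/(43 - 16) ≡ 36/27 mod 53. 27⁻¹ ≡ 2 (mod 53) since 27·2 = 54 ≡ 1, so λ ≡ 19.
  x = λ² - 16 - 43 = 361 - 59 ≡ 37; y = λ·(16 - 37) - 50 ≡ 28. → (37, 28)
4P: (37, 28) + (43, 33). λ = (33 - 28)/(43 - 37) ≡ 5/6 mod 53. 6⁻¹ ≡ 9 (mod 53) since 6·9 = 54 ≡ 1, so λ ≡ 45.
  x = λ² - 37 - 43 = 2025 - 80 ≡ 37; y = λ·(37 - 37) - 28 ≡ 25. → (37, 25)
5P: (37, 25) + (43, 33). λ = (33 - 25)/(43 - 37) ≡ 8/6 mod 53. 6⁻¹ ≡ 9 (mod 53), so λ ≡ 19.
  x = λ² - 37 - 43 = 361 - 80 ≡ 16; y = λ·(37 - 16) - 25 ≡ 3. → (16, 3)
6P: (16, 3) + (43, 33). λ = (33 - 3)/(43 - 16) ≡ 30/27 mod 53. 27⁻¹ ≡ 2 (mod 53), so λ ≡ 7.
  x = λ² - 16 - 43 = 49 - 59 ≡ 43; y = λ·(16 - 43) - 3 ≡ 20. → (43, 20)
7P: (43, 20) + (43, 33): same x and y₁ ≡ -y₂, so the sum is O.
7P = O, so the order is 7.

7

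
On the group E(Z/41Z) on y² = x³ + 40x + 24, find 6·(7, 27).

Write P = (7, 27).
Repeated addition: build up to 6P.
2P: tangent at (7, 27): λ = (3·7² + 40)/(2·27) ≡ 23/13. 13⁻¹ ≡ 19 (mod 41) since 13·19 = 247 ≡ 1, so λ ≡ 23·19 ≡ 27.
  x = λ² - 7 - 7 = 729 - 14 ≡ 18; y = λ·(7 - 18) - 27 ≡ 4. → (18, 4)
3P: (18, 4) + (7, 27). λ = (27 - 4)/(7 - 18) ≡ 23/30 mod 41. 30⁻¹ ≡ 26 (mod 41) since 30·26 = 780 ≡ 1, so λ ≡ 24.
  x = λ² - 18 - 7 = 576 - 25 ≡ 18; y = λ·(18 - 18) - 4 ≡ 37. → (18, 37)
4P: (18, 37) + (7, 27). λ = (27 - 37)/(7 - 18) ≡ 31/30 mod 41. 30⁻¹ ≡ 26 (mod 41) since 30·26 = 780 ≡ 1, so λ ≡ 27.
  x = λ² - 18 - 7 = 729 - 25 ≡ 7; y = λ·(18 - 7) - 37 ≡ 14. → (7, 14)
5P: (7, 14) + (7, 27): same x and y₁ ≡ -y₂, so the sum is O.
6P: O + (7, 27) = (7, 27) (identity).

(7, 27)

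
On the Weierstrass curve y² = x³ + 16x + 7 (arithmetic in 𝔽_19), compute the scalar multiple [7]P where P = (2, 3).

Repeated addition: build up to 7P.
2P: tangent at (2, 3): λ = (3·2² + 16)/(2·3) ≡ 9/6. 6⁻¹ ≡ 16 (mod 19), so λ ≡ 9·16 ≡ 11.
  x = λ² - 2 - 2 = 121 - 4 ≡ 3; y = λ·(2 - 3) - 3 ≡ 5. → (3, 5)
3P: (3, 5) + (2, 3). λ = (3 - 5)/(2 - 3) ≡ 17/18 mod 19. 18⁻¹ ≡ 18 (mod 19), so λ ≡ 2.
  x = λ² - 3 - 2 = 4 - 5 ≡ 18; y = λ·(3 - 18) - 5 ≡ 3. → (18, 3)
4P: (18, 3) + (2, 3). λ = (3 - 3)/(2 - 18) ≡ 0/3 mod 19. 3⁻¹ ≡ 13 (mod 19), so λ ≡ 0.
  x = λ² - 18 - 2 = 0 - 20 ≡ 18; y = λ·(18 - 18) - 3 ≡ 16. → (18, 16)
5P: (18, 16) + (2, 3). λ = (3 - 16)/(2 - 18) ≡ 6/3 mod 19. 3⁻¹ ≡ 13 (mod 19) since 3·13 = 39 ≡ 1, so λ ≡ 2.
  x = λ² - 18 - 2 = 4 - 20 ≡ 3; y = λ·(18 - 3) - 16 ≡ 14. → (3, 14)
6P: (3, 14) + (2, 3). λ = (3 - 14)/(2 - 3) ≡ 8/18 mod 19. 18⁻¹ ≡ 18 (mod 19), so λ ≡ 11.
  x = λ² - 3 - 2 = 121 - 5 ≡ 2; y = λ·(3 - 2) - 14 ≡ 16. → (2, 16)
7P: (2, 16) + (2, 3): same x and y₁ ≡ -y₂, so the sum is O.

O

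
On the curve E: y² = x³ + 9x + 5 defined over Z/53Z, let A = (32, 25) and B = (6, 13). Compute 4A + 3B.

(50, 2)

First 4A:
Double-and-add on 4 = (100)₂. Start with A = (32, 25) for the leading 1-bit.
double: tangent at (32, 25): λ = (3·32² + 9)/(2·25) ≡ 7/50. 50⁻¹ ≡ 35 (mod 53), so λ ≡ 7·35 ≡ 33.
  x = λ² - 32 - 32 = 1089 - 64 ≡ 18; y = λ·(32 - 18) - 25 ≡ 13. → (18, 13)
double: tangent at (18, 13): λ = (3·18² + 9)/(2·13) ≡ 27/26. 26⁻¹ ≡ 51 (mod 53) since 26·51 = 1326 ≡ 1, so λ ≡ 27·51 ≡ 52.
  x = λ² - 18 - 18 = 2704 - 36 ≡ 18; y = λ·(18 - 18) - 13 ≡ 40. → (18, 40)
4A = (18, 40).
Next 3B:
Repeated addition: build up to 3B.
2B: tangent at (6, 13): λ = (3·6² + 9)/(2·13) ≡ 11/26. 26⁻¹ ≡ 51 (mod 53) since 26·51 = 1326 ≡ 1, so λ ≡ 11·51 ≡ 31.
  x = λ² - 6 - 6 = 961 - 12 ≡ 48; y = λ·(6 - 48) - 13 ≡ 10. → (48, 10)
3B: (48, 10) + (6, 13). λ = (13 - 10)/(6 - 48) ≡ 3/11 mod 53. 11⁻¹ ≡ 29 (mod 53), so λ ≡ 34.
  x = λ² - 48 - 6 = 1156 - 54 ≡ 42; y = λ·(48 - 42) - 10 ≡ 35. → (42, 35)
3B = (42, 35).
Finally 4A + 3B:
(18, 40) + (42, 35). λ = (35 - 40)/(42 - 18) ≡ 48/24 mod 53. 24⁻¹ ≡ 42 (mod 53) since 24·42 = 1008 ≡ 1, so λ ≡ 2.
  x = λ² - 18 - 42 = 4 - 60 ≡ 50; y = λ·(18 - 50) - 40 ≡ 2. → (50, 2)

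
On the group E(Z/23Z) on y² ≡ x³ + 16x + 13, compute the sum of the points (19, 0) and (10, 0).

(17, 0)

(19, 0) + (10, 0). λ = (0 - 0)/(10 - 19) ≡ 0/14 mod 23. 14⁻¹ ≡ 5 (mod 23), so λ ≡ 0.
  x = λ² - 19 - 10 = 0 - 29 ≡ 17; y = λ·(19 - 17) - 0 ≡ 0. → (17, 0)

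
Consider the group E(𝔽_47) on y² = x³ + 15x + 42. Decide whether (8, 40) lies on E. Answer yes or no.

no

y² = 40² ≡ 2; x³ + 15x + 42 = 674 ≡ 16 (mod 47). 2 ≠ 16.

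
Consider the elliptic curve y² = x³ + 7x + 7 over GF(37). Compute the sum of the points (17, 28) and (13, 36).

(17, 28) + (13, 36). λ = (36 - 28)/(13 - 17) ≡ 8/33 mod 37. 33⁻¹ ≡ 9 (mod 37) since 33·9 = 297 ≡ 1, so λ ≡ 35.
  x = λ² - 17 - 13 = 1225 - 30 ≡ 11; y = λ·(17 - 11) - 28 ≡ 34. → (11, 34)

(11, 34)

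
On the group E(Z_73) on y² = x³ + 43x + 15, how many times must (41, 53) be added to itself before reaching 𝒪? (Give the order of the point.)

2P: tangent at (41, 53): λ = (3·41² + 43)/(2·53) ≡ 49/33. 33⁻¹ ≡ 31 (mod 73), so λ ≡ 49·31 ≡ 59.
  x = λ² - 41 - 41 = 3481 - 82 ≡ 41; y = λ·(41 - 41) - 53 ≡ 20. → (41, 20)
3P: (41, 20) + (41, 53): same x and y₁ ≡ -y₂, so the sum is 𝒪.
3P = 𝒪, so the order is 3.

3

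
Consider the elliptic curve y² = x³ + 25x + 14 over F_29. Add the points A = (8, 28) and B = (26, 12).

(23, 24)

(8, 28) + (26, 12). λ = (12 - 28)/(26 - 8) ≡ 13/18 mod 29. 18⁻¹ ≡ 21 (mod 29) since 18·21 = 378 ≡ 1, so λ ≡ 12.
  x = λ² - 8 - 26 = 144 - 34 ≡ 23; y = λ·(8 - 23) - 28 ≡ 24. → (23, 24)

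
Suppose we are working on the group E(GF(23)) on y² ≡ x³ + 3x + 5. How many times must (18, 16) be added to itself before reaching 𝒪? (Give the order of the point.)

7

2P: tangent at (18, 16): λ = (3·18² + 3)/(2·16) ≡ 9/9. 9⁻¹ ≡ 18 (mod 23), so λ ≡ 9·18 ≡ 1.
  x = λ² - 18 - 18 = 1 - 36 ≡ 11; y = λ·(18 - 11) - 16 ≡ 14. → (11, 14)
3P: (11, 14) + (18, 16). λ = (16 - 14)/(18 - 11) ≡ 2/7 mod 23. 7⁻¹ ≡ 10 (mod 23), so λ ≡ 20.
  x = λ² - 11 - 18 = 400 - 29 ≡ 3; y = λ·(11 - 3) - 14 ≡ 8. → (3, 8)
4P: (3, 8) + (18, 16). λ = (16 - 8)/(18 - 3) ≡ 8/15 mod 23. 15⁻¹ ≡ 20 (mod 23), so λ ≡ 22.
  x = λ² - 3 - 18 = 484 - 21 ≡ 3; y = λ·(3 - 3) - 8 ≡ 15. → (3, 15)
5P: (3, 15) + (18, 16). λ = (16 - 15)/(18 - 3) ≡ 1/15 mod 23. 15⁻¹ ≡ 20 (mod 23), so λ ≡ 20.
  x = λ² - 3 - 18 = 400 - 21 ≡ 11; y = λ·(3 - 11) - 15 ≡ 9. → (11, 9)
6P: (11, 9) + (18, 16). λ = (16 - 9)/(18 - 11) ≡ 7/7 mod 23. 7⁻¹ ≡ 10 (mod 23), so λ ≡ 1.
  x = λ² - 11 - 18 = 1 - 29 ≡ 18; y = λ·(11 - 18) - 9 ≡ 7. → (18, 7)
7P: (18, 7) + (18, 16): same x and y₁ ≡ -y₂, so the sum is 𝒪.
7P = 𝒪, so the order is 7.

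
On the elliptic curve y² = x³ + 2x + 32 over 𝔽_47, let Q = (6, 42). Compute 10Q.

Double-and-add on 10 = (1010)₂. Start with Q = (6, 42) for the leading 1-bit.
double: tangent at (6, 42): λ = (3·6² + 2)/(2·42) ≡ 16/37. 37⁻¹ ≡ 14 (mod 47), so λ ≡ 16·14 ≡ 36.
  x = λ² - 6 - 6 = 1296 - 12 ≡ 15; y = λ·(6 - 15) - 42 ≡ 10. → (15, 10)
double: tangent at (15, 10): λ = (3·15² + 2)/(2·10) ≡ 19/20. 20⁻¹ ≡ 40 (mod 47), so λ ≡ 19·40 ≡ 8.
  x = λ² - 15 - 15 = 64 - 30 ≡ 34; y = λ·(15 - 34) - 10 ≡ 26. → (34, 26)
add Q: (34, 26) + (6, 42). λ = (42 - 26)/(6 - 34) ≡ 16/19 mod 47. 19⁻¹ ≡ 5 (mod 47) since 19·5 = 95 ≡ 1, so λ ≡ 33.
  x = λ² - 34 - 6 = 1089 - 40 ≡ 15; y = λ·(34 - 15) - 26 ≡ 37. → (15, 37)
double: tangent at (15, 37): λ = (3·15² + 2)/(2·37) ≡ 19/27. 27⁻¹ ≡ 7 (mod 47), so λ ≡ 19·7 ≡ 39.
  x = λ² - 15 - 15 = 1521 - 30 ≡ 34; y = λ·(15 - 34) - 37 ≡ 21. → (34, 21)

(34, 21)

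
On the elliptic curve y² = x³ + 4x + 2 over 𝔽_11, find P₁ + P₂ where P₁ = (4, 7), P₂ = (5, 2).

(4, 7) + (5, 2). λ = (2 - 7)/(5 - 4) ≡ 6/1 mod 11. 1⁻¹ ≡ 1 (mod 11), so λ ≡ 6.
  x = λ² - 4 - 5 = 36 - 9 ≡ 5; y = λ·(4 - 5) - 7 ≡ 9. → (5, 9)

(5, 9)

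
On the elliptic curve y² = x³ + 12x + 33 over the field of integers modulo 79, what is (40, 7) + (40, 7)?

tangent at (40, 7): λ = (3·40² + 12)/(2·7) ≡ 72/14. 14⁻¹ ≡ 17 (mod 79) since 14·17 = 238 ≡ 1, so λ ≡ 72·17 ≡ 39.
  x = λ² - 40 - 40 = 1521 - 80 ≡ 19; y = λ·(40 - 19) - 7 ≡ 22. → (19, 22)

(19, 22)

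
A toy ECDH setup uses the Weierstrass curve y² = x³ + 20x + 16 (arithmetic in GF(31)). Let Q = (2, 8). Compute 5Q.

(15, 23)

Double-and-add on 5 = (101)₂. Start with Q = (2, 8) for the leading 1-bit.
double: tangent at (2, 8): λ = (3·2² + 20)/(2·8) ≡ 1/16. 16⁻¹ ≡ 2 (mod 31), so λ ≡ 1·2 ≡ 2.
  x = λ² - 2 - 2 = 4 - 4 ≡ 0; y = λ·(2 - 0) - 8 ≡ 27. → (0, 27)
double: tangent at (0, 27): λ = (3·0² + 20)/(2·27) ≡ 20/23. 23⁻¹ ≡ 27 (mod 31) since 23·27 = 621 ≡ 1, so λ ≡ 20·27 ≡ 13.
  x = λ² - 0 - 0 = 169 - 0 ≡ 14; y = λ·(0 - 14) - 27 ≡ 8. → (14, 8)
add Q: (14, 8) + (2, 8). λ = (8 - 8)/(2 - 14) ≡ 0/19 mod 31. 19⁻¹ ≡ 18 (mod 31), so λ ≡ 0.
  x = λ² - 14 - 2 = 0 - 16 ≡ 15; y = λ·(14 - 15) - 8 ≡ 23. → (15, 23)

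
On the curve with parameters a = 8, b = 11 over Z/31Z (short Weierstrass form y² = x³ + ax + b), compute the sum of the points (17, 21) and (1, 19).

(29, 24)

(17, 21) + (1, 19). λ = (19 - 21)/(1 - 17) ≡ 29/15 mod 31. 15⁻¹ ≡ 29 (mod 31), so λ ≡ 4.
  x = λ² - 17 - 1 = 16 - 18 ≡ 29; y = λ·(17 - 29) - 21 ≡ 24. → (29, 24)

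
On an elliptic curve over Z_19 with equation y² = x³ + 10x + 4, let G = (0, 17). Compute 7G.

Double-and-add on 7 = (111)₂. Start with G = (0, 17) for the leading 1-bit.
double: tangent at (0, 17): λ = (3·0² + 10)/(2·17) ≡ 10/15. 15⁻¹ ≡ 14 (mod 19), so λ ≡ 10·14 ≡ 7.
  x = λ² - 0 - 0 = 49 - 0 ≡ 11; y = λ·(0 - 11) - 17 ≡ 1. → (11, 1)
add G: (11, 1) + (0, 17). λ = (17 - 1)/(0 - 11) ≡ 16/8 mod 19. 8⁻¹ ≡ 12 (mod 19), so λ ≡ 2.
  x = λ² - 11 - 0 = 4 - 11 ≡ 12; y = λ·(11 - 12) - 1 ≡ 16. → (12, 16)
double: tangent at (12, 16): λ = (3·12² + 10)/(2·16) ≡ 5/13. 13⁻¹ ≡ 3 (mod 19), so λ ≡ 5·3 ≡ 15.
  x = λ² - 12 - 12 = 225 - 24 ≡ 11; y = λ·(12 - 11) - 16 ≡ 18. → (11, 18)
add G: (11, 18) + (0, 17). λ = (17 - 18)/(0 - 11) ≡ 18/8 mod 19. 8⁻¹ ≡ 12 (mod 19) since 8·12 = 96 ≡ 1, so λ ≡ 7.
  x = λ² - 11 - 0 = 49 - 11 ≡ 0; y = λ·(11 - 0) - 18 ≡ 2. → (0, 2)

(0, 2)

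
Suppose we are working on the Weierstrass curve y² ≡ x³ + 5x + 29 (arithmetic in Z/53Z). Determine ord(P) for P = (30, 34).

3

2P: tangent at (30, 34): λ = (3·30² + 5)/(2·34) ≡ 2/15. 15⁻¹ ≡ 46 (mod 53) since 15·46 = 690 ≡ 1, so λ ≡ 2·46 ≡ 39.
  x = λ² - 30 - 30 = 1521 - 60 ≡ 30; y = λ·(30 - 30) - 34 ≡ 19. → (30, 19)
3P: (30, 19) + (30, 34): same x and y₁ ≡ -y₂, so the sum is ∞.
3P = ∞, so the order is 3.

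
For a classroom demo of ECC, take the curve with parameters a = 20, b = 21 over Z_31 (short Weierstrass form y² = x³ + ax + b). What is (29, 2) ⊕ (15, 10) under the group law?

(12, 6)

(29, 2) + (15, 10). λ = (10 - 2)/(15 - 29) ≡ 8/17 mod 31. 17⁻¹ ≡ 11 (mod 31), so λ ≡ 26.
  x = λ² - 29 - 15 = 676 - 44 ≡ 12; y = λ·(29 - 12) - 2 ≡ 6. → (12, 6)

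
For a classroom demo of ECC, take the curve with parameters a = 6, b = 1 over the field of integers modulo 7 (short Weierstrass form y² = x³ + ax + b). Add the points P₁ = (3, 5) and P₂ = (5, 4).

(3, 5) + (5, 4). λ = (4 - 5)/(5 - 3) ≡ 6/2 mod 7. 2⁻¹ ≡ 4 (mod 7), so λ ≡ 3.
  x = λ² - 3 - 5 = 9 - 8 ≡ 1; y = λ·(3 - 1) - 5 ≡ 1. → (1, 1)

(1, 1)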